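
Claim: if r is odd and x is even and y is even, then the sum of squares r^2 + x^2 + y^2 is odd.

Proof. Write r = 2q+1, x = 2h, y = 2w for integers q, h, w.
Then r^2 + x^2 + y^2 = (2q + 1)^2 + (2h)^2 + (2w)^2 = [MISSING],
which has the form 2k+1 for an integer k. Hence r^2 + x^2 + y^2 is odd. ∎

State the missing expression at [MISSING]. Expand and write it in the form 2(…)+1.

(2q + 1)^2 + (2h)^2 + (2w)^2 = 4h^2 + 4q^2 + 4q + 4w^2 + 1
= 2(2h^2 + 2q^2 + 2q + 2w^2) + 1.
Since 2h^2 + 2q^2 + 2q + 2w^2 is an integer, the sum of squares is of the form 2k+1 for an integer k.

2(2h^2 + 2q^2 + 2q + 2w^2) + 1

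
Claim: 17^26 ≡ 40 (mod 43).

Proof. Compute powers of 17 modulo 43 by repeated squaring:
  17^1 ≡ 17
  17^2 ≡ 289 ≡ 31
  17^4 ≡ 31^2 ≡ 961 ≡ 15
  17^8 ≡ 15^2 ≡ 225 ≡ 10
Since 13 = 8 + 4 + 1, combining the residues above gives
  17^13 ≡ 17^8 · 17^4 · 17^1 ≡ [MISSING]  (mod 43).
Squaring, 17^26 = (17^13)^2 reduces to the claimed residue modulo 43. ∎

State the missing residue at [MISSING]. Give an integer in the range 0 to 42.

17^8 · 17^4 · 17^1 ≡ 10 · 15 · 17 = 2550.
2550 mod 43 = 13, so 17^13 ≡ 13 (mod 43).

13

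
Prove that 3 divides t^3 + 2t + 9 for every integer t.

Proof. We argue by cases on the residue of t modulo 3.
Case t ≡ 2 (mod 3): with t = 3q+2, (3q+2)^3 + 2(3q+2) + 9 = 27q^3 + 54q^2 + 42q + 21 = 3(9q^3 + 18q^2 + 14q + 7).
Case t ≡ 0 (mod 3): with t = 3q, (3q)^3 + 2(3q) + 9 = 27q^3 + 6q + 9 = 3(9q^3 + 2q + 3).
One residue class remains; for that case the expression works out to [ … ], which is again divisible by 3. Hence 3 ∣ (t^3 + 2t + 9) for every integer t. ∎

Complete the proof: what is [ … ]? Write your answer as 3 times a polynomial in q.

Only t ≡ 1 (mod 3) is unaccounted for. Put t = 3q+1:
(3q+1)^3 + 2(3q+1) + 9 expands to 27q^3 + 27q^2 + 15q + 12,
and factoring out 3 leaves 3(9q^3 + 9q^2 + 5q + 4).

3(9q^3 + 9q^2 + 5q + 4)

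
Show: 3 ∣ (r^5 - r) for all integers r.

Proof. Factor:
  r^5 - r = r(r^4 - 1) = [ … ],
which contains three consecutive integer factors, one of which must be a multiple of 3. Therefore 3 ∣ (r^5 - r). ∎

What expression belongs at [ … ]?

r^4 - 1 = (r^2 - 1)(r^2 + 1), and r^2 - 1 = (r-1)(r+1).
So r(r^4 - 1) = (r - 1)r(r + 1)(r^2 + 1).

(r - 1)r(r + 1)(r^2 + 1)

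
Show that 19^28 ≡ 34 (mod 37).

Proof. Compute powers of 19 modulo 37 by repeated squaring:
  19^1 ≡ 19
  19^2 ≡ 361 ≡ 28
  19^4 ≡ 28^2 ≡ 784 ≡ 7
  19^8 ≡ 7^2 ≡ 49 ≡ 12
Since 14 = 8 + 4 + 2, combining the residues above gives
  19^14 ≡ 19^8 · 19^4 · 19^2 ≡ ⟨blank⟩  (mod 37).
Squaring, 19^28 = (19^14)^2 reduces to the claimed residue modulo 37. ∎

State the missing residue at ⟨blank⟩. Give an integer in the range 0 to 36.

21

19^8 · 19^4 · 19^2 ≡ 12 · 7 · 28 = 2352.
2352 mod 37 = 21, so 19^14 ≡ 21 (mod 37).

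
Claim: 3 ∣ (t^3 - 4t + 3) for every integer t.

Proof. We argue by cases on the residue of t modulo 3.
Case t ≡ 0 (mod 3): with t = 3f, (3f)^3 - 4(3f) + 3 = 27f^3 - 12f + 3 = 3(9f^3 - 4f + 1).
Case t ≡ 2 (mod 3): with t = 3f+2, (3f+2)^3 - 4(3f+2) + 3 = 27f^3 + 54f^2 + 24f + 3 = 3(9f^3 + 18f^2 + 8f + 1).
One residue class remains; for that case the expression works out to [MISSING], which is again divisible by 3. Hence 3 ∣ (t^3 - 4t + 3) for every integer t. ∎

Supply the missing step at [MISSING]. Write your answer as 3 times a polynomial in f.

The residues treated are {0, 2}, so the missing case is t ≡ 1 (mod 3); write t = 3f+1.
Then (3f+1)^3 - 4(3f+1) + 3 = 27f^3 + 27f^2 - 3f = 3(9f^3 + 9f^2 - f).

3(9f^3 + 9f^2 - f)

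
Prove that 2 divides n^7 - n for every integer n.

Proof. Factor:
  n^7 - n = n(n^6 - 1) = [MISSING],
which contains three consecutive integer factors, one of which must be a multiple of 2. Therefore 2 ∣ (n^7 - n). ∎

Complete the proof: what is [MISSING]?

n^6 - 1 = (n^2 - 1)(n^4 + n^2 + 1), and n^2 - 1 = (n-1)(n+1).
So n(n^6 - 1) = (n - 1)n(n + 1)(n^4 + n^2 + 1).

(n - 1)n(n + 1)(n^4 + n^2 + 1)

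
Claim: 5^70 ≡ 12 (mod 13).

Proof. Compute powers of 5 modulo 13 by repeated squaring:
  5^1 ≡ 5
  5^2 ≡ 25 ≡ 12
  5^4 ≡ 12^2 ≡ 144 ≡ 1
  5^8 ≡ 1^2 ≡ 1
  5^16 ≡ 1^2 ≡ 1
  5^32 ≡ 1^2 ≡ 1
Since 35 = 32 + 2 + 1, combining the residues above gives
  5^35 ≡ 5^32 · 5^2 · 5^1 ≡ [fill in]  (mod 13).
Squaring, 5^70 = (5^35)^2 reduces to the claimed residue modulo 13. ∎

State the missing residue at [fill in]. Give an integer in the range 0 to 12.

5^32 · 5^2 · 5^1 ≡ 1 · 12 · 5 = 60.
60 mod 13 = 8, so 5^35 ≡ 8 (mod 13).

8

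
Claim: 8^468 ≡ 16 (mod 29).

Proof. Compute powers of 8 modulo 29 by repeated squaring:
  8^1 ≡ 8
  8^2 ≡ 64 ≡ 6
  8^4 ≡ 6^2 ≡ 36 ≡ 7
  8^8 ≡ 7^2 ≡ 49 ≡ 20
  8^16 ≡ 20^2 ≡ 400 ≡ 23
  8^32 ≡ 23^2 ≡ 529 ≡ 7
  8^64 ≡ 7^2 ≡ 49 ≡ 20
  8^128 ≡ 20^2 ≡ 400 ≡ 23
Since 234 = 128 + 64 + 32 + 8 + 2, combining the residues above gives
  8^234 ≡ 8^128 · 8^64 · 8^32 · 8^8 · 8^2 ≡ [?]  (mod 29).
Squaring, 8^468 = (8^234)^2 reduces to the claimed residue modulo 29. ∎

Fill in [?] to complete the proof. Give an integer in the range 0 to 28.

4

8^128 · 8^64 · 8^32 · 8^8 · 8^2 ≡ 23 · 20 · 7 · 20 · 6 = 386400.
386400 mod 29 = 4, so 8^234 ≡ 4 (mod 29).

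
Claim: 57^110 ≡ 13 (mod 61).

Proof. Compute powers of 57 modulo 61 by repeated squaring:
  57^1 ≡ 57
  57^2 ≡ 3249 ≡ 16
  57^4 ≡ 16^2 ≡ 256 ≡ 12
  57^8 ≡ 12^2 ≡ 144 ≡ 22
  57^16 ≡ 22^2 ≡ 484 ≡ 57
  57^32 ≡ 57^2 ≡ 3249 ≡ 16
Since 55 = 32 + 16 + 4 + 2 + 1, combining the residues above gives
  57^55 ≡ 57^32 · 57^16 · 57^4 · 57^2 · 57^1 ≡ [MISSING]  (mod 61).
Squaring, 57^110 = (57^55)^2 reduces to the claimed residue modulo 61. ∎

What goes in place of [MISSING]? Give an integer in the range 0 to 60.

47

57^32 · 57^16 · 57^4 · 57^2 · 57^1 ≡ 16 · 57 · 12 · 16 · 57 = 9980928.
9980928 mod 61 = 47, so 57^55 ≡ 47 (mod 61).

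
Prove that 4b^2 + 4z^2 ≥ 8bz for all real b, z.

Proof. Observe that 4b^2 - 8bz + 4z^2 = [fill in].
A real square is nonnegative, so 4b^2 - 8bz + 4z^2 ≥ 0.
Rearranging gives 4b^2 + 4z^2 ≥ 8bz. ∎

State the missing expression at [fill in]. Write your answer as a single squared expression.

(2b - 2z)^2

4b^2 - 8bz + 4z^2 is a perfect-square trinomial: the outer terms are (2b)^2 and (2z)^2, and the cross term is -2·2b·2z.
So 4b^2 - 8bz + 4z^2 = (2b - 2z)^2 ≥ 0.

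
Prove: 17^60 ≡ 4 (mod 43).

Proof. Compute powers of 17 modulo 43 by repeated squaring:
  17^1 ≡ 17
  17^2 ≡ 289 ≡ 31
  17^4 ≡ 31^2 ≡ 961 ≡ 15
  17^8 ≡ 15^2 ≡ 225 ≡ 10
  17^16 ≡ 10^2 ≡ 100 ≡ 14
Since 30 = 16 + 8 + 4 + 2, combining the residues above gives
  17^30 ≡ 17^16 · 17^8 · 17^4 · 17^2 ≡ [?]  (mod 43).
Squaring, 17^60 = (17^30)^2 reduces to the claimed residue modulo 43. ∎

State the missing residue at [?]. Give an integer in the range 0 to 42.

41

17^16 · 17^8 · 17^4 · 17^2 ≡ 14 · 10 · 15 · 31 = 65100.
65100 mod 43 = 41, so 17^30 ≡ 41 (mod 43).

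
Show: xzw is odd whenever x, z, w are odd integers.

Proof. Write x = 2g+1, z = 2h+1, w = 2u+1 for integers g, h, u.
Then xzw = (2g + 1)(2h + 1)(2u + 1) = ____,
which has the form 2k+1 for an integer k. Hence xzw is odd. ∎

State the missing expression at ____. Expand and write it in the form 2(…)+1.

(2g + 1)(2h + 1)(2u + 1) = 8ghu + 4gh + 4gu + 2g + 4hu + 2h + 2u + 1
= 2(4ghu + 2gh + 2gu + g + 2hu + h + u) + 1.
Since 4ghu + 2gh + 2gu + g + 2hu + h + u is an integer, the product is of the form 2k+1 for an integer k.

2(4ghu + 2gh + 2gu + g + 2hu + h + u) + 1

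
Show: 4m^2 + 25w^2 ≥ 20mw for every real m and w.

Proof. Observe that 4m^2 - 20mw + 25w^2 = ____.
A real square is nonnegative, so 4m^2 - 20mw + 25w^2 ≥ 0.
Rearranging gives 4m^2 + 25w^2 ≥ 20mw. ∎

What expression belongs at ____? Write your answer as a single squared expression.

(2m - 5w)^2

4m^2 - 20mw + 25w^2 is a perfect-square trinomial: the outer terms are (2m)^2 and (5w)^2, and the cross term is -2·2m·5w.
So 4m^2 - 20mw + 25w^2 = (2m - 5w)^2 ≥ 0.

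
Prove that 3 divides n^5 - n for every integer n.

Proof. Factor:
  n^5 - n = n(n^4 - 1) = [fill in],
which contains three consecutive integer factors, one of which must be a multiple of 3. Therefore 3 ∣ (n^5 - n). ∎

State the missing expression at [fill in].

(n - 1)n(n + 1)(n^2 + 1)

n^4 - 1 = (n^2 - 1)(n^2 + 1), and n^2 - 1 = (n-1)(n+1).
So n(n^4 - 1) = (n - 1)n(n + 1)(n^2 + 1).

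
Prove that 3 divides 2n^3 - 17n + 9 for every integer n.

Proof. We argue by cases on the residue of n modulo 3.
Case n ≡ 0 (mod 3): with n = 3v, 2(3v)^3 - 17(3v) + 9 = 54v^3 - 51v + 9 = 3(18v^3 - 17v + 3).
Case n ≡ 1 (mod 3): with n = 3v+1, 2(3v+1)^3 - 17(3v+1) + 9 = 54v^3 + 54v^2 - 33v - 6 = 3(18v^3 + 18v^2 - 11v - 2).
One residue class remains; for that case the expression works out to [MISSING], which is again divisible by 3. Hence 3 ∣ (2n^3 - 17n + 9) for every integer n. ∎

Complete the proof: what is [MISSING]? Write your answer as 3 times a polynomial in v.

3(18v^3 + 36v^2 + 7v - 3)

The residues treated are {0, 1}, so the missing case is n ≡ 2 (mod 3); write n = 3v+2.
Then 2(3v+2)^3 - 17(3v+2) + 9 = 54v^3 + 108v^2 + 21v - 9 = 3(18v^3 + 36v^2 + 7v - 3).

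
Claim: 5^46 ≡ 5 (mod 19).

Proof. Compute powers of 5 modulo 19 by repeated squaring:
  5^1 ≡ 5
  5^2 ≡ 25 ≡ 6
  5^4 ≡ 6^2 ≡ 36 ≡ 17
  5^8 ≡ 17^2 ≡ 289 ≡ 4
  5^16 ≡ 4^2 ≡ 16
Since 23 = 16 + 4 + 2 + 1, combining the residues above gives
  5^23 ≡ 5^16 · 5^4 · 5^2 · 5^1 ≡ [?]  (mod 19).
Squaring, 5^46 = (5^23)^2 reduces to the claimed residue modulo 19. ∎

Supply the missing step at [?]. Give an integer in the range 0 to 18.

9

5^16 · 5^4 · 5^2 · 5^1 ≡ 16 · 17 · 6 · 5 = 8160.
8160 mod 19 = 9, so 5^23 ≡ 9 (mod 19).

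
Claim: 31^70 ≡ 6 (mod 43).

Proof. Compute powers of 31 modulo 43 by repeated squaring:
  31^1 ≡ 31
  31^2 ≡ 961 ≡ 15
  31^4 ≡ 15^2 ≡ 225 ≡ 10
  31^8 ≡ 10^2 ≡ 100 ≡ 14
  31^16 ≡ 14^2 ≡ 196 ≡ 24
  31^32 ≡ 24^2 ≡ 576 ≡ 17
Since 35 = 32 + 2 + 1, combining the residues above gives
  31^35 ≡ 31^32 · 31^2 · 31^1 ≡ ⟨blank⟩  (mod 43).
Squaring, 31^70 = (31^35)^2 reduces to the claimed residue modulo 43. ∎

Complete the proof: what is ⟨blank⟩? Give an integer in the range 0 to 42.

Multiply the listed residues: 17 · 15 · 31 = 255 → 7905.
Reducing modulo 43: 7905 = 183·43 + 36, so 31^35 ≡ 36.

36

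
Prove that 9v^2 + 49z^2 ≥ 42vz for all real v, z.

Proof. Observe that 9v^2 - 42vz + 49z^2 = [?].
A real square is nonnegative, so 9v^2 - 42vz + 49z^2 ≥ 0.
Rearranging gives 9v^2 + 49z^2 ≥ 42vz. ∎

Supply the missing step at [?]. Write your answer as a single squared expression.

(3v - 7z)^2

The leading and trailing coefficients are 3^2 and 7^2, and 42 = 2·3·7, so the trinomial is (3v - 7z)^2.
Hence 9v^2 - 42vz + 49z^2 ≥ 0.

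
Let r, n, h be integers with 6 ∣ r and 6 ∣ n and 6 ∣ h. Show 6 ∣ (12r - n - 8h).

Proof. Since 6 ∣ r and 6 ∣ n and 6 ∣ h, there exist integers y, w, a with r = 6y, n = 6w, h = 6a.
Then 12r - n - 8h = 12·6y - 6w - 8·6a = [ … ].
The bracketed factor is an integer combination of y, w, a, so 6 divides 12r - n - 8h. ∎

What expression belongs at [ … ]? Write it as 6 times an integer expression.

6(-8a - w + 12y)

Each term has a factor of 6: 12·6y - 6w - 8·6a = 6·(-8a - w + 12y).
Since -8a - w + 12y is an integer, 6 ∣ (12r - n - 8h).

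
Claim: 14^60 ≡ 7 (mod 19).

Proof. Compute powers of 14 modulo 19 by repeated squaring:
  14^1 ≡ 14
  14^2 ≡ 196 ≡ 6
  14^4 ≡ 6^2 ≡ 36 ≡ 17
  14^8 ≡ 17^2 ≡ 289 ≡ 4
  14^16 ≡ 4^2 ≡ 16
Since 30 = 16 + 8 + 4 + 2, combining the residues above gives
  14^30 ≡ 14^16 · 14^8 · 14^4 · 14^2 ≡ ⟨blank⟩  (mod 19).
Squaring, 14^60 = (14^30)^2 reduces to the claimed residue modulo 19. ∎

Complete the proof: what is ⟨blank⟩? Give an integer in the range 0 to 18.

14^16 · 14^8 · 14^4 · 14^2 ≡ 16 · 4 · 17 · 6 = 6528.
6528 mod 19 = 11, so 14^30 ≡ 11 (mod 19).

11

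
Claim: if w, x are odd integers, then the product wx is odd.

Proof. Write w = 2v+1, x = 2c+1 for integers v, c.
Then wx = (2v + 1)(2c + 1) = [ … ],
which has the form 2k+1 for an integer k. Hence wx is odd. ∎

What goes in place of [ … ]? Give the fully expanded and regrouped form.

Expanding: (2v + 1)(2c + 1) = 4cv + 2c + 2v + 1.
Every term except the constant is even, so this is 2(2cv + c + v) + 1,
and 2cv + c + v ∈ ℤ gives the required form.

2(2cv + c + v) + 1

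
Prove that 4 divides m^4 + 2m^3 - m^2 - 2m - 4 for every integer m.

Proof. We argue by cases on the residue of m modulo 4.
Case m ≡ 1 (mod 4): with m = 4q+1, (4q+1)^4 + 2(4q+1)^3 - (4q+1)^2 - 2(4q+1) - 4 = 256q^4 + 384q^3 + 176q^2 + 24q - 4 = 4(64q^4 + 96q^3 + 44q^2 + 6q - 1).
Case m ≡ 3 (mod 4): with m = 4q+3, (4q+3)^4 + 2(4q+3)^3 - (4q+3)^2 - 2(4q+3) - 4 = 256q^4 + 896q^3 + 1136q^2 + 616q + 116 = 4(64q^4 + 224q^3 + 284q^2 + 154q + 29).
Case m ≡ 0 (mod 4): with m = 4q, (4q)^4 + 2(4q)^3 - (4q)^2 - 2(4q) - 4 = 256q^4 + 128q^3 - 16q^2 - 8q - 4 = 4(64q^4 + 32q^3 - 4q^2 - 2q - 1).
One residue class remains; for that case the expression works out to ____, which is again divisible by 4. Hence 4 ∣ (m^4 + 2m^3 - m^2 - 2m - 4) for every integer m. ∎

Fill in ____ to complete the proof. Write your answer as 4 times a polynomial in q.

The residues treated are {1, 3, 0}, so the missing case is m ≡ 2 (mod 4); write m = 4q+2.
Then (4q+2)^4 + 2(4q+2)^3 - (4q+2)^2 - 2(4q+2) - 4 = 256q^4 + 640q^3 + 560q^2 + 200q + 20 = 4(64q^4 + 160q^3 + 140q^2 + 50q + 5).

4(64q^4 + 160q^3 + 140q^2 + 50q + 5)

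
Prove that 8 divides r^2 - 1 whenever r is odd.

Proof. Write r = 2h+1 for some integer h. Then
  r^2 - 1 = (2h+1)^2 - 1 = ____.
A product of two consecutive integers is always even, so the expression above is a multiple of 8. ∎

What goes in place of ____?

(2h+1)^2 - 1 = 4h^2 + 4h + 1 - 1 = 4h^2 + 4h = 4h(h+1).
Since h and h+1 are consecutive, h(h+1) is even, and 4·(even) is a multiple of 8.

4h(h + 1)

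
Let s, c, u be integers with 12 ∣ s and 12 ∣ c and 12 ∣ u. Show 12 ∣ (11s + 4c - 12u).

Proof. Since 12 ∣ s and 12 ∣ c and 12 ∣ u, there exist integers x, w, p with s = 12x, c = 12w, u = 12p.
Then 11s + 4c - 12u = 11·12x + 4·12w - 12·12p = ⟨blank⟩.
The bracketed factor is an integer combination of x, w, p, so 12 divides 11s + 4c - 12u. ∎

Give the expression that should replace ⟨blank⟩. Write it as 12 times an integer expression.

Each term has a factor of 12: 11·12x + 4·12w - 12·12p = 12·(-12p + 4w + 11x).
Since -12p + 4w + 11x is an integer, 12 ∣ (11s + 4c - 12u).

12(-12p + 4w + 11x)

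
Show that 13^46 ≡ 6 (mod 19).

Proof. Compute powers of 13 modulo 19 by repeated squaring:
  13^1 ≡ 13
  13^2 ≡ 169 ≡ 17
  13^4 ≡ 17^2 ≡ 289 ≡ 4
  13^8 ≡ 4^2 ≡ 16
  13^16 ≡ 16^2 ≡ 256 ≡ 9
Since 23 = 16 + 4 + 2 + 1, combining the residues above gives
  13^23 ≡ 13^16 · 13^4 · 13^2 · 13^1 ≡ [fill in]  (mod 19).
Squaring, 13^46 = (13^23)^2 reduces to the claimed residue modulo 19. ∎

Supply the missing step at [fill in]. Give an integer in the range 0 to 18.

14

13^16 · 13^4 · 13^2 · 13^1 ≡ 9 · 4 · 17 · 13 = 7956.
7956 mod 19 = 14, so 13^23 ≡ 14 (mod 19).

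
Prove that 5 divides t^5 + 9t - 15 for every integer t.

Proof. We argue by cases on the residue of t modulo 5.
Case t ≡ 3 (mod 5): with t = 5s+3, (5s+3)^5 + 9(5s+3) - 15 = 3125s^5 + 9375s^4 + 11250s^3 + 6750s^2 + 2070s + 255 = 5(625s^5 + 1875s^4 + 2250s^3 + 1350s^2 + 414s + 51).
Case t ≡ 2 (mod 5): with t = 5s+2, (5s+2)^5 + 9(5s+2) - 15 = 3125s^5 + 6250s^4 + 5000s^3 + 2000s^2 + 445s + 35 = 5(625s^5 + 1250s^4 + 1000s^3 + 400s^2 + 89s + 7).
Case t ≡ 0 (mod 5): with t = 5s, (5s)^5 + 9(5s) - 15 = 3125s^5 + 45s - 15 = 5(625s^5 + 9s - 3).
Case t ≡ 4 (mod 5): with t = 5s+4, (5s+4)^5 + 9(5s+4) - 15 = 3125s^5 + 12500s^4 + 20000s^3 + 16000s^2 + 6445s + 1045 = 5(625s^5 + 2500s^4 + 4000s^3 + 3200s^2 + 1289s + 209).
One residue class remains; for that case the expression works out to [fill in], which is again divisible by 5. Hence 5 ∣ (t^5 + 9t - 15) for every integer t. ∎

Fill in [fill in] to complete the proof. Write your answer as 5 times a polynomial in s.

Only t ≡ 1 (mod 5) is unaccounted for. Put t = 5s+1:
(5s+1)^5 + 9(5s+1) - 15 expands to 3125s^5 + 3125s^4 + 1250s^3 + 250s^2 + 70s - 5,
and factoring out 5 leaves 5(625s^5 + 625s^4 + 250s^3 + 50s^2 + 14s - 1).

5(625s^5 + 625s^4 + 250s^3 + 50s^2 + 14s - 1)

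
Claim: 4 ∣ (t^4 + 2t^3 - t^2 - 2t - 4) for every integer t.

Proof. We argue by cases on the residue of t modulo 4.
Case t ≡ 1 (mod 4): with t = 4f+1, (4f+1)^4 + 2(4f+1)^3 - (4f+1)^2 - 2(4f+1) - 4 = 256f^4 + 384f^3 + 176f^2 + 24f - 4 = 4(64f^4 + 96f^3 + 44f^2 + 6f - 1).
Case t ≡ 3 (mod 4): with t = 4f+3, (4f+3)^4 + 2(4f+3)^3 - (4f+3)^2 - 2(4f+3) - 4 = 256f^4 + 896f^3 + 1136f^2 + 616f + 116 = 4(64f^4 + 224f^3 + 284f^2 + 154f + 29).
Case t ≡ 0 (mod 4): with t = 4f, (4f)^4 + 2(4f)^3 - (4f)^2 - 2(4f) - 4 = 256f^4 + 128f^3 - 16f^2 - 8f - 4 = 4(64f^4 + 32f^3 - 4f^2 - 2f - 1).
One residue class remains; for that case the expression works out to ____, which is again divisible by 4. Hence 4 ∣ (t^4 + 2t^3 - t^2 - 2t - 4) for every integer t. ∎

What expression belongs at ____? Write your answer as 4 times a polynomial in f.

4(64f^4 + 160f^3 + 140f^2 + 50f + 5)

The residues treated are {1, 3, 0}, so the missing case is t ≡ 2 (mod 4); write t = 4f+2.
Then (4f+2)^4 + 2(4f+2)^3 - (4f+2)^2 - 2(4f+2) - 4 = 256f^4 + 640f^3 + 560f^2 + 200f + 20 = 4(64f^4 + 160f^3 + 140f^2 + 50f + 5).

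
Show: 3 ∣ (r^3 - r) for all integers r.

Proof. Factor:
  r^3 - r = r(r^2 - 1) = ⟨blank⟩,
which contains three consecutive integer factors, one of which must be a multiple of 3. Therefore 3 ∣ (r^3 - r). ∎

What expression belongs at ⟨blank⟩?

r(r^2 - 1) = r(r - 1)(r + 1) = (r - 1)r(r + 1).
These three factors are consecutive integers, so their product is divisible by 3.

(r - 1)r(r + 1)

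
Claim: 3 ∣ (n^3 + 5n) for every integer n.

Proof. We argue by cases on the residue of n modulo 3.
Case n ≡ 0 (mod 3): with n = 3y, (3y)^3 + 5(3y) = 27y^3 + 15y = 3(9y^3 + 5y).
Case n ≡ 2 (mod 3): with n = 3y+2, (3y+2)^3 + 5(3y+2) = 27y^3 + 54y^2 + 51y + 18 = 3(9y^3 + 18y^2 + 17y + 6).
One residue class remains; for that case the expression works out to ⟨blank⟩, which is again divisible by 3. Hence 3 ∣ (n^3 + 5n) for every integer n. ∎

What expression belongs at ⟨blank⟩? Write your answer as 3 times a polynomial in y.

3(9y^3 + 9y^2 + 8y + 2)

Only n ≡ 1 (mod 3) is unaccounted for. Put n = 3y+1:
(3y+1)^3 + 5(3y+1) expands to 27y^3 + 27y^2 + 24y + 6,
and factoring out 3 leaves 3(9y^3 + 9y^2 + 8y + 2).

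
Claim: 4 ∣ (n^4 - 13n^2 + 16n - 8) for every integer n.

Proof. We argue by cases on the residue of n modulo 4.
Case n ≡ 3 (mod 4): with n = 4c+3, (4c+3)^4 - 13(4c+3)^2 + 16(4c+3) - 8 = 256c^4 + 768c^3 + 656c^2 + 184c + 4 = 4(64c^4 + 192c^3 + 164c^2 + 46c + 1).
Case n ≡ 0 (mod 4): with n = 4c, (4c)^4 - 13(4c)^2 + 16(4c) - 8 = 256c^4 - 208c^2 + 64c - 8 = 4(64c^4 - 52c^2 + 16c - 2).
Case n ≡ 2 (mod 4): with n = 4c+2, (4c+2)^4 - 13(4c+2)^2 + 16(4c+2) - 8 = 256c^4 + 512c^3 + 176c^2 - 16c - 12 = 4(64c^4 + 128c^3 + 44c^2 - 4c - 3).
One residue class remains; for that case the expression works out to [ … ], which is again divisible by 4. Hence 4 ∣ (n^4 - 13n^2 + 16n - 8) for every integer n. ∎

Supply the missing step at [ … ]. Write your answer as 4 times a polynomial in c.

4(64c^4 + 64c^3 - 28c^2 - 6c - 1)

Only n ≡ 1 (mod 4) is unaccounted for. Put n = 4c+1:
(4c+1)^4 - 13(4c+1)^2 + 16(4c+1) - 8 expands to 256c^4 + 256c^3 - 112c^2 - 24c - 4,
and factoring out 4 leaves 4(64c^4 + 64c^3 - 28c^2 - 6c - 1).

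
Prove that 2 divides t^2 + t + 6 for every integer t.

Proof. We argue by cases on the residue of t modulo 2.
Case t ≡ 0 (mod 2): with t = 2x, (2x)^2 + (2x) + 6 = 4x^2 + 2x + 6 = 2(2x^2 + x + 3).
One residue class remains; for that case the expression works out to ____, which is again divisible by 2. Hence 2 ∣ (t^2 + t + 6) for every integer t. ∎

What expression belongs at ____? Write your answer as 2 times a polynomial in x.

2(2x^2 + 3x + 4)

Only t ≡ 1 (mod 2) is unaccounted for. Put t = 2x+1:
(2x+1)^2 + (2x+1) + 6 expands to 4x^2 + 6x + 8,
and factoring out 2 leaves 2(2x^2 + 3x + 4).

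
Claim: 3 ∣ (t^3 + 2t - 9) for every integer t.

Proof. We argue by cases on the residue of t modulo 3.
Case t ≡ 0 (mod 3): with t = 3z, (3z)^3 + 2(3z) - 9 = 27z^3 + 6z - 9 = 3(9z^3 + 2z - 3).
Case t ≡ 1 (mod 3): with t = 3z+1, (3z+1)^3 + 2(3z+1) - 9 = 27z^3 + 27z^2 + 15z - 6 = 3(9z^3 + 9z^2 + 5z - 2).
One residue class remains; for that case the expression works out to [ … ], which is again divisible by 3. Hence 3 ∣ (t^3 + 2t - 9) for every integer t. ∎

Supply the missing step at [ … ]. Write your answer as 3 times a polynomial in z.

The residues treated are {0, 1}, so the missing case is t ≡ 2 (mod 3); write t = 3z+2.
Then (3z+2)^3 + 2(3z+2) - 9 = 27z^3 + 54z^2 + 42z + 3 = 3(9z^3 + 18z^2 + 14z + 1).

3(9z^3 + 18z^2 + 14z + 1)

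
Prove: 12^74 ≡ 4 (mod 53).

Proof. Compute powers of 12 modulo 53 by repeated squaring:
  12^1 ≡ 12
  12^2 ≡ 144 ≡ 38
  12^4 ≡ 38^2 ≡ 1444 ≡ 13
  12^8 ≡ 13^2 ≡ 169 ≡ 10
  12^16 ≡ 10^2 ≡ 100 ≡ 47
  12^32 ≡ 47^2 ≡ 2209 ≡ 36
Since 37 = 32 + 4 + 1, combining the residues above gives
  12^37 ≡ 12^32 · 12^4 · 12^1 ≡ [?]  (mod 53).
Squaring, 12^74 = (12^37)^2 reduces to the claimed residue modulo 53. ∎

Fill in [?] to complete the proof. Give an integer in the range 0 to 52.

12^32 · 12^4 · 12^1 ≡ 36 · 13 · 12 = 5616.
5616 mod 53 = 51, so 12^37 ≡ 51 (mod 53).

51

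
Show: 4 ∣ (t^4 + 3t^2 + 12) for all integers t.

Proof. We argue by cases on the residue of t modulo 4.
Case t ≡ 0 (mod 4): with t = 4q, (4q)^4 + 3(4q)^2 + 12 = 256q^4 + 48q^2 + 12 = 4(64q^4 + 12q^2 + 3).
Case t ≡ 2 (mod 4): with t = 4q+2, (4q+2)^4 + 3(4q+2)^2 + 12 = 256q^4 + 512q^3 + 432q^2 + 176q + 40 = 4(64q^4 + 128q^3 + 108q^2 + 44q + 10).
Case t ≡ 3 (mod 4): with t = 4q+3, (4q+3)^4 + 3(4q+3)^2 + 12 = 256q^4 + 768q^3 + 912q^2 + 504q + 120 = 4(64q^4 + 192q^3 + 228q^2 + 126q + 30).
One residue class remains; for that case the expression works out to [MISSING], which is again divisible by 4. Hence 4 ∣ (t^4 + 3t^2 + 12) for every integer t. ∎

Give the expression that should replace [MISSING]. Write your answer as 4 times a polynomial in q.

4(64q^4 + 64q^3 + 36q^2 + 10q + 4)

The residues treated are {0, 2, 3}, so the missing case is t ≡ 1 (mod 4); write t = 4q+1.
Then (4q+1)^4 + 3(4q+1)^2 + 12 = 256q^4 + 256q^3 + 144q^2 + 40q + 16 = 4(64q^4 + 64q^3 + 36q^2 + 10q + 4).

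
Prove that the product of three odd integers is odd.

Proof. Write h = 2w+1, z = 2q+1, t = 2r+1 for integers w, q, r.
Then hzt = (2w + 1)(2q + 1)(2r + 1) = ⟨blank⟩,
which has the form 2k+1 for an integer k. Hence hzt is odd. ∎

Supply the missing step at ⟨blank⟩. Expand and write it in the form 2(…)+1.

(2w + 1)(2q + 1)(2r + 1) = 8qrw + 4qr + 4qw + 2q + 4rw + 2r + 2w + 1
= 2(4qrw + 2qr + 2qw + q + 2rw + r + w) + 1.
Since 4qrw + 2qr + 2qw + q + 2rw + r + w is an integer, the product is of the form 2k+1 for an integer k.

2(4qrw + 2qr + 2qw + q + 2rw + r + w) + 1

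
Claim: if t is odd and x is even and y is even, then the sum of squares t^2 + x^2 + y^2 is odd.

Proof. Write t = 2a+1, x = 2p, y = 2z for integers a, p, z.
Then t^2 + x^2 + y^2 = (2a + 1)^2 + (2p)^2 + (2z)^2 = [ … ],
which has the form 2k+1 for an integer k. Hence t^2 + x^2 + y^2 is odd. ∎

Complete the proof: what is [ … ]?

2(2a^2 + 2a + 2p^2 + 2z^2) + 1

(2a + 1)^2 + (2p)^2 + (2z)^2 = 4a^2 + 4a + 4p^2 + 4z^2 + 1
= 2(2a^2 + 2a + 2p^2 + 2z^2) + 1.
Since 2a^2 + 2a + 2p^2 + 2z^2 is an integer, the sum of squares is of the form 2k+1 for an integer k.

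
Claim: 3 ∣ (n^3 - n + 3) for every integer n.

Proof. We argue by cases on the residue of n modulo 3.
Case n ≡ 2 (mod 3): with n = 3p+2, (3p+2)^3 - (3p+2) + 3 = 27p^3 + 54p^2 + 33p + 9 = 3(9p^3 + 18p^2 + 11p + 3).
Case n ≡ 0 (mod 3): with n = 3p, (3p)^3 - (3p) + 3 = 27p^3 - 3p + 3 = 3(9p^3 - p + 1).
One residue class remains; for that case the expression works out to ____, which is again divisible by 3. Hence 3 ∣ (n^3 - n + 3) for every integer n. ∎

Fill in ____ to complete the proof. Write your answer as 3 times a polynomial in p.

3(9p^3 + 9p^2 + 2p + 1)

The residues treated are {2, 0}, so the missing case is n ≡ 1 (mod 3); write n = 3p+1.
Then (3p+1)^3 - (3p+1) + 3 = 27p^3 + 27p^2 + 6p + 3 = 3(9p^3 + 9p^2 + 2p + 1).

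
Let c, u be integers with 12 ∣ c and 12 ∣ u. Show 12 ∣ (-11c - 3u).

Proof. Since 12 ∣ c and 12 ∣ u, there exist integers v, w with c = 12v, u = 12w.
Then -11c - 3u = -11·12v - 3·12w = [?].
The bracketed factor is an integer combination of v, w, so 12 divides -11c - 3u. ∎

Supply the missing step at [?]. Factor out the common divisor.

Pull the common 12 out of every term: -11·12v - 3·12w = 12(-11v - 3w).
-11v - 3w is an integer, which exhibits the divisibility.

12(-11v - 3w)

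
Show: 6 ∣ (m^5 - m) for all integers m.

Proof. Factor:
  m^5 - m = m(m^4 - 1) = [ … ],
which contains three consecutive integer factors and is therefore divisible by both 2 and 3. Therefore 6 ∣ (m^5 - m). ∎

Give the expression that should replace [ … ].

m^4 - 1 = (m^2 - 1)(m^2 + 1), and m^2 - 1 = (m-1)(m+1).
So m(m^4 - 1) = (m - 1)m(m + 1)(m^2 + 1).

(m - 1)m(m + 1)(m^2 + 1)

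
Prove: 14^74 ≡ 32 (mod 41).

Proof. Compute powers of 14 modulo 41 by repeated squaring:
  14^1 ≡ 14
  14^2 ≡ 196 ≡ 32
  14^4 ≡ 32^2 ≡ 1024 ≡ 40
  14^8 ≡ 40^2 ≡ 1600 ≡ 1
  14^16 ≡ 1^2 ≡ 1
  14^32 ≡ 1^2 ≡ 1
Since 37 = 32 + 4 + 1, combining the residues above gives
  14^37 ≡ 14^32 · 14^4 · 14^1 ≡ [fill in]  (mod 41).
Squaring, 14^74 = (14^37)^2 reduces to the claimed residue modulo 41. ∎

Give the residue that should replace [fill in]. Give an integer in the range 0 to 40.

Multiply the listed residues: 1 · 40 · 14 = 40 → 560.
Reducing modulo 41: 560 = 13·41 + 27, so 14^37 ≡ 27.

27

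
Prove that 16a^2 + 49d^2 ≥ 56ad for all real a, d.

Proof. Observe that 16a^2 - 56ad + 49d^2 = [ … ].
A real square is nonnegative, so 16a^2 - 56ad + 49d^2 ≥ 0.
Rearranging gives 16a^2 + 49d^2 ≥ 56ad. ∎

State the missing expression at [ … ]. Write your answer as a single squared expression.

The leading and trailing coefficients are 4^2 and 7^2, and 56 = 2·4·7, so the trinomial is (4a - 7d)^2.
Hence 16a^2 - 56ad + 49d^2 ≥ 0.

(4a - 7d)^2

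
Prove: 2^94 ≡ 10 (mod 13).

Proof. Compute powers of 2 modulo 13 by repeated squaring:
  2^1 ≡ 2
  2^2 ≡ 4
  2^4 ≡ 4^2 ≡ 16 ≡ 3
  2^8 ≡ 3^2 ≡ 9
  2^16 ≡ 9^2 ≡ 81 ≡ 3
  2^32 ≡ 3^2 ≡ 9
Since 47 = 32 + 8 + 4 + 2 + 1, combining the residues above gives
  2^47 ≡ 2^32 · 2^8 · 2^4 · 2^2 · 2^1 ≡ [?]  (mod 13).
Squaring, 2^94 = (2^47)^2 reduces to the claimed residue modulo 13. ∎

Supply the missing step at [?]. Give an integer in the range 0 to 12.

7

Multiply the listed residues: 9 · 9 · 3 · 4 · 2 = 81 → 243 → 972 → 1944.
Reducing modulo 13: 1944 = 149·13 + 7, so 2^47 ≡ 7.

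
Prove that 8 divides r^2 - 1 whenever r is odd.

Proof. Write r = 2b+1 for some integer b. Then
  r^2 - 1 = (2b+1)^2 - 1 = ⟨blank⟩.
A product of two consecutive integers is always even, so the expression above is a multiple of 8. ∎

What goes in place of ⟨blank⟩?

(2b+1)^2 - 1 = 4b^2 + 4b + 1 - 1 = 4b^2 + 4b = 4b(b+1).
Since b and b+1 are consecutive, b(b+1) is even, and 4·(even) is a multiple of 8.

4b(b + 1)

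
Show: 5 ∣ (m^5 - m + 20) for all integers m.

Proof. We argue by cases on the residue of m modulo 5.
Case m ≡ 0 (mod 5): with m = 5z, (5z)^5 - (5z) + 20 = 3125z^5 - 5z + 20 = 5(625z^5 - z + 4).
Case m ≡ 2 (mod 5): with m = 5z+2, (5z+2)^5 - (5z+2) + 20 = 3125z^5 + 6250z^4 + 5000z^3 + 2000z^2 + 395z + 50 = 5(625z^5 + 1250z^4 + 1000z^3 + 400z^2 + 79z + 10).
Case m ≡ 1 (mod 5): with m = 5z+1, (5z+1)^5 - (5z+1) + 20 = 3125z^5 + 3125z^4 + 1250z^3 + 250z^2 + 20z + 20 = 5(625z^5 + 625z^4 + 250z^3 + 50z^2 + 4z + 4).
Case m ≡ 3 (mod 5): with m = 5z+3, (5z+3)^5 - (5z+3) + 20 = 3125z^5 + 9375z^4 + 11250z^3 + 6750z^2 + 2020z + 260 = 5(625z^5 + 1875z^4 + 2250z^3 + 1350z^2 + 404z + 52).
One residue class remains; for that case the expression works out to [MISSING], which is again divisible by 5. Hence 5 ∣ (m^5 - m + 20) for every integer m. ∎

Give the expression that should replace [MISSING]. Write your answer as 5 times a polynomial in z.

5(625z^5 + 2500z^4 + 4000z^3 + 3200z^2 + 1279z + 208)

Only m ≡ 4 (mod 5) is unaccounted for. Put m = 5z+4:
(5z+4)^5 - (5z+4) + 20 expands to 3125z^5 + 12500z^4 + 20000z^3 + 16000z^2 + 6395z + 1040,
and factoring out 5 leaves 5(625z^5 + 2500z^4 + 4000z^3 + 3200z^2 + 1279z + 208).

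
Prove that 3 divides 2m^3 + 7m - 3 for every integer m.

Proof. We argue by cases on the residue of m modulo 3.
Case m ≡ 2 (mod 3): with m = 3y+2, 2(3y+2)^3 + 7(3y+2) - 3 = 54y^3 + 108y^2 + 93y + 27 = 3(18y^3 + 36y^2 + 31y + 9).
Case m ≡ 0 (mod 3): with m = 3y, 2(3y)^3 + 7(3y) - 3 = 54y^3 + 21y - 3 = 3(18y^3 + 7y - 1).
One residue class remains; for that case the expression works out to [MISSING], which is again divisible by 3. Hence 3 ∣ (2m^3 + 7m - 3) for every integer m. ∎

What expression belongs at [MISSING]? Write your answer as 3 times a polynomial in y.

3(18y^3 + 18y^2 + 13y + 2)

The residues treated are {2, 0}, so the missing case is m ≡ 1 (mod 3); write m = 3y+1.
Then 2(3y+1)^3 + 7(3y+1) - 3 = 54y^3 + 54y^2 + 39y + 6 = 3(18y^3 + 18y^2 + 13y + 2).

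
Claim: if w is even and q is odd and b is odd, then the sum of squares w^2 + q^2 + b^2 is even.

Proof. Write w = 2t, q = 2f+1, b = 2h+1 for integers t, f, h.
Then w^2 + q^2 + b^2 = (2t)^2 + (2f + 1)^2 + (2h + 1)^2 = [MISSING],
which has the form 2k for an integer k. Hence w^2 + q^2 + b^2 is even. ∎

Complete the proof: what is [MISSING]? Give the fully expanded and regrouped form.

(2t)^2 + (2f + 1)^2 + (2h + 1)^2 = 4f^2 + 4f + 4h^2 + 4h + 4t^2 + 2
= 2(2f^2 + 2f + 2h^2 + 2h + 2t^2 + 1).
Since 2f^2 + 2f + 2h^2 + 2h + 2t^2 + 1 is an integer, the sum of squares is of the form 2k for an integer k.

2(2f^2 + 2f + 2h^2 + 2h + 2t^2 + 1)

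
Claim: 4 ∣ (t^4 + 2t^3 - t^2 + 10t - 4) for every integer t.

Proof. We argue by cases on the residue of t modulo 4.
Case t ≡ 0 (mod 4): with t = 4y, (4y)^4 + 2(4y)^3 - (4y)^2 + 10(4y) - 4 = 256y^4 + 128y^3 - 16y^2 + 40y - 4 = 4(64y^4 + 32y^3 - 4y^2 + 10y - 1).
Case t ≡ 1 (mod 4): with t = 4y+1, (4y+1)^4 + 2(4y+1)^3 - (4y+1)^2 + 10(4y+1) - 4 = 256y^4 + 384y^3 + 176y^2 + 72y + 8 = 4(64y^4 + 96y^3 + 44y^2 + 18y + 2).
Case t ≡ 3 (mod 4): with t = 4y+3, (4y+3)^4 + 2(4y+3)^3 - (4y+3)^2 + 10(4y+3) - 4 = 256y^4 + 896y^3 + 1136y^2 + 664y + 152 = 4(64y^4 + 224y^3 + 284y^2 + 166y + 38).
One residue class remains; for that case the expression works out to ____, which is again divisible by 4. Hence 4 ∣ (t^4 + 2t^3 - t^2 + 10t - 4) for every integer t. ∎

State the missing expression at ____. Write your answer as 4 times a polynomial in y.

4(64y^4 + 160y^3 + 140y^2 + 62y + 11)

Only t ≡ 2 (mod 4) is unaccounted for. Put t = 4y+2:
(4y+2)^4 + 2(4y+2)^3 - (4y+2)^2 + 10(4y+2) - 4 expands to 256y^4 + 640y^3 + 560y^2 + 248y + 44,
and factoring out 4 leaves 4(64y^4 + 160y^3 + 140y^2 + 62y + 11).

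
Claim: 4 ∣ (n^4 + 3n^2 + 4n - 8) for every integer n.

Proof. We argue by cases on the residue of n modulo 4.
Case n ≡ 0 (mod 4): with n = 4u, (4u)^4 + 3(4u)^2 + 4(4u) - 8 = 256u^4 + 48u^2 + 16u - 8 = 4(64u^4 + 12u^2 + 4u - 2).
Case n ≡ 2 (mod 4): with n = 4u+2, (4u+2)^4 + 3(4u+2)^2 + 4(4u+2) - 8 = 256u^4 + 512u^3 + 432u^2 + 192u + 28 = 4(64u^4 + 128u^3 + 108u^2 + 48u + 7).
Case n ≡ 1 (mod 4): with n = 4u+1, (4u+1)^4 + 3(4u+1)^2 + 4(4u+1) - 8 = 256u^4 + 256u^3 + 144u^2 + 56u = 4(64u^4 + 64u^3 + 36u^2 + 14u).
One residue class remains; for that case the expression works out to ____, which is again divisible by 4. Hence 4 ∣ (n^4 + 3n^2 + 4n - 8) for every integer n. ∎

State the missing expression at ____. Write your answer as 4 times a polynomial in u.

Only n ≡ 3 (mod 4) is unaccounted for. Put n = 4u+3:
(4u+3)^4 + 3(4u+3)^2 + 4(4u+3) - 8 expands to 256u^4 + 768u^3 + 912u^2 + 520u + 112,
and factoring out 4 leaves 4(64u^4 + 192u^3 + 228u^2 + 130u + 28).

4(64u^4 + 192u^3 + 228u^2 + 130u + 28)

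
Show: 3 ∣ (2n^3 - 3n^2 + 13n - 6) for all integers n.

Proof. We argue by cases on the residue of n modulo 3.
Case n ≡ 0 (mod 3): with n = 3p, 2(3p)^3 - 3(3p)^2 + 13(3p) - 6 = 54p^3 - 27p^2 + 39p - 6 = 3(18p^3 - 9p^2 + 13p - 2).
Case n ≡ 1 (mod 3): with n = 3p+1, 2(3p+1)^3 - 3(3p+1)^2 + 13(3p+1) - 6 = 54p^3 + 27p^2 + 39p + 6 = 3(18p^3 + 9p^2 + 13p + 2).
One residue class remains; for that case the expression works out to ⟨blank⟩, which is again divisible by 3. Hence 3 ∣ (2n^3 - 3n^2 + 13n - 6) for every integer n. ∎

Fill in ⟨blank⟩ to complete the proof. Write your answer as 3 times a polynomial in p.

The residues treated are {0, 1}, so the missing case is n ≡ 2 (mod 3); write n = 3p+2.
Then 2(3p+2)^3 - 3(3p+2)^2 + 13(3p+2) - 6 = 54p^3 + 81p^2 + 75p + 24 = 3(18p^3 + 27p^2 + 25p + 8).

3(18p^3 + 27p^2 + 25p + 8)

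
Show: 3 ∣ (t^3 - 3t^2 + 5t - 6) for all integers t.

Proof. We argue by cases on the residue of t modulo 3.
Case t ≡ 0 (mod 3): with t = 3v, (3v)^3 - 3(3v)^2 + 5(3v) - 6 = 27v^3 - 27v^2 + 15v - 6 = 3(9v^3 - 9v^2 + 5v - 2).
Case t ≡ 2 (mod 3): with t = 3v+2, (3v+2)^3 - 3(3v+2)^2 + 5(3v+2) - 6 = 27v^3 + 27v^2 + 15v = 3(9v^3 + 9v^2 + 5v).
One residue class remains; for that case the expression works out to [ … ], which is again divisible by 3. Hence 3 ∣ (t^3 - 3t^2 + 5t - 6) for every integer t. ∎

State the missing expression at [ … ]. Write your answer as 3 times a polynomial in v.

Only t ≡ 1 (mod 3) is unaccounted for. Put t = 3v+1:
(3v+1)^3 - 3(3v+1)^2 + 5(3v+1) - 6 expands to 27v^3 + 6v - 3,
and factoring out 3 leaves 3(9v^3 + 2v - 1).

3(9v^3 + 2v - 1)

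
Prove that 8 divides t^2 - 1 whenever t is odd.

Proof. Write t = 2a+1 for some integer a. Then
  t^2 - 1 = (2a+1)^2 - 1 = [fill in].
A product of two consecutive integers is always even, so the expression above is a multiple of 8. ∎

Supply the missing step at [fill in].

(2a+1)^2 - 1 = 4a^2 + 4a + 1 - 1 = 4a^2 + 4a = 4a(a+1).
Since a and a+1 are consecutive, a(a+1) is even, and 4·(even) is a multiple of 8.

4a(a + 1)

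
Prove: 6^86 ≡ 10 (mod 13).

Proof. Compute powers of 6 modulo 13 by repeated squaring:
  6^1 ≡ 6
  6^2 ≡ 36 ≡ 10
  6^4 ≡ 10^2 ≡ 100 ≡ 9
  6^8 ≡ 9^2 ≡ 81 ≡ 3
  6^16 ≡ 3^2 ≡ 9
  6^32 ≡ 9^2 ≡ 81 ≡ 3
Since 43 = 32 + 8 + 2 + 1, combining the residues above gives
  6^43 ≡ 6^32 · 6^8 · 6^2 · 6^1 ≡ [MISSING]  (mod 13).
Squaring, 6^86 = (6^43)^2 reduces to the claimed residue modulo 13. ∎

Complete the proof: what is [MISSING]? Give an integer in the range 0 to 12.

Multiply the listed residues: 3 · 3 · 10 · 6 = 9 → 90 → 540.
Reducing modulo 13: 540 = 41·13 + 7, so 6^43 ≡ 7.

7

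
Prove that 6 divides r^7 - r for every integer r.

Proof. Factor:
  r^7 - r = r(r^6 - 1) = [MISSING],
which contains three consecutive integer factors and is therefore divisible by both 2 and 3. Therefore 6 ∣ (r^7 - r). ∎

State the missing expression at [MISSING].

r^6 - 1 = (r^2 - 1)(r^4 + r^2 + 1), and r^2 - 1 = (r-1)(r+1).
So r(r^6 - 1) = (r - 1)r(r + 1)(r^4 + r^2 + 1).

(r - 1)r(r + 1)(r^4 + r^2 + 1)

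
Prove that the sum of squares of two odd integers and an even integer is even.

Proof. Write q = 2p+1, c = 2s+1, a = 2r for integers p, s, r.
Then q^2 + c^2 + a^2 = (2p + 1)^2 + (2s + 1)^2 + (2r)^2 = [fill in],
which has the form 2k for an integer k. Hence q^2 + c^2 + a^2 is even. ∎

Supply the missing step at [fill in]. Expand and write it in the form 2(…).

2(2p^2 + 2p + 2r^2 + 2s^2 + 2s + 1)

(2p + 1)^2 + (2s + 1)^2 + (2r)^2 = 4p^2 + 4p + 4r^2 + 4s^2 + 4s + 2
= 2(2p^2 + 2p + 2r^2 + 2s^2 + 2s + 1).
Since 2p^2 + 2p + 2r^2 + 2s^2 + 2s + 1 is an integer, the sum of squares is of the form 2k for an integer k.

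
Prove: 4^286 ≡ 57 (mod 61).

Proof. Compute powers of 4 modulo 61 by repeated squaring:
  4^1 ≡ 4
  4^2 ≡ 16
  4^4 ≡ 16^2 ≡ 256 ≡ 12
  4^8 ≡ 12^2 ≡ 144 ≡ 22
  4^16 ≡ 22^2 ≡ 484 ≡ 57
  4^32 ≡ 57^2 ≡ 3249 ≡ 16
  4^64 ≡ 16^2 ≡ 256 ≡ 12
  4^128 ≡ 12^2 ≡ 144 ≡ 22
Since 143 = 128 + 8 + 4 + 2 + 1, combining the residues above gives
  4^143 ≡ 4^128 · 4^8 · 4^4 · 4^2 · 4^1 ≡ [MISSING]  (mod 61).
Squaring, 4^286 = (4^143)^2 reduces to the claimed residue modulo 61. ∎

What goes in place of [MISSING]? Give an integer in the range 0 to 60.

Multiply the listed residues: 22 · 22 · 12 · 16 · 4 = 484 → 5808 → 92928 → 371712.
Reducing modulo 61: 371712 = 6093·61 + 39, so 4^143 ≡ 39.

39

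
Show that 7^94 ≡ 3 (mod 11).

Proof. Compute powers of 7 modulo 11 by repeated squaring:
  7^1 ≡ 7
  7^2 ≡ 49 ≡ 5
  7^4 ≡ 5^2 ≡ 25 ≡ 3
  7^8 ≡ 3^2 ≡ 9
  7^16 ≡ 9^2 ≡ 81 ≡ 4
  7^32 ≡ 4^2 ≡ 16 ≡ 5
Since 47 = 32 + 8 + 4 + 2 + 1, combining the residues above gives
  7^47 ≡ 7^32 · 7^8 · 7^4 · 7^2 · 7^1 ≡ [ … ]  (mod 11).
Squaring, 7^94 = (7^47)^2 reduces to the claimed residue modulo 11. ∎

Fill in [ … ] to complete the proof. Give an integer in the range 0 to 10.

6

7^32 · 7^8 · 7^4 · 7^2 · 7^1 ≡ 5 · 9 · 3 · 5 · 7 = 4725.
4725 mod 11 = 6, so 7^47 ≡ 6 (mod 11).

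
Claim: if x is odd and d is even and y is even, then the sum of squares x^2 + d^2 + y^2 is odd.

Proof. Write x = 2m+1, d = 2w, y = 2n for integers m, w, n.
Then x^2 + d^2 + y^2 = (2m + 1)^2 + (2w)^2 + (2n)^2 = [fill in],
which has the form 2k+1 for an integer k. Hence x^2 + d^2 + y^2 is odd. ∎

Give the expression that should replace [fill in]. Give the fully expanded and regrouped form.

(2m + 1)^2 + (2w)^2 + (2n)^2 = 4m^2 + 4m + 4n^2 + 4w^2 + 1
= 2(2m^2 + 2m + 2n^2 + 2w^2) + 1.
Since 2m^2 + 2m + 2n^2 + 2w^2 is an integer, the sum of squares is of the form 2k+1 for an integer k.

2(2m^2 + 2m + 2n^2 + 2w^2) + 1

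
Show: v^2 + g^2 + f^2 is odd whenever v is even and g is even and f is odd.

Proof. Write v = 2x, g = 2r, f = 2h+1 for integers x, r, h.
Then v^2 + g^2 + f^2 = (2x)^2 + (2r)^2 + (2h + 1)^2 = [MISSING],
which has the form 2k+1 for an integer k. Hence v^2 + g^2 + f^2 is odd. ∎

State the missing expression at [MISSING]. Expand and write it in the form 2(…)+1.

2(2h^2 + 2h + 2r^2 + 2x^2) + 1

(2x)^2 + (2r)^2 + (2h + 1)^2 = 4h^2 + 4h + 4r^2 + 4x^2 + 1
= 2(2h^2 + 2h + 2r^2 + 2x^2) + 1.
Since 2h^2 + 2h + 2r^2 + 2x^2 is an integer, the sum of squares is of the form 2k+1 for an integer k.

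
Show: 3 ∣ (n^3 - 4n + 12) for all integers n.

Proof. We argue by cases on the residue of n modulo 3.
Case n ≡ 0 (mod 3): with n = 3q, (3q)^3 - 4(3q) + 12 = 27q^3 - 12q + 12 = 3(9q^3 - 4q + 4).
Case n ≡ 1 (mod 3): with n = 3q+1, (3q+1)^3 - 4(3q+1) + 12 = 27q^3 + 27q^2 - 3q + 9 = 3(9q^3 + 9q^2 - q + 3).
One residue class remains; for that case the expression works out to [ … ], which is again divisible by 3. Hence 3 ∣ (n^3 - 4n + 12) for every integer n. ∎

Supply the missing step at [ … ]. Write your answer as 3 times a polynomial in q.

3(9q^3 + 18q^2 + 8q + 4)

Only n ≡ 2 (mod 3) is unaccounted for. Put n = 3q+2:
(3q+2)^3 - 4(3q+2) + 12 expands to 27q^3 + 54q^2 + 24q + 12,
and factoring out 3 leaves 3(9q^3 + 18q^2 + 8q + 4).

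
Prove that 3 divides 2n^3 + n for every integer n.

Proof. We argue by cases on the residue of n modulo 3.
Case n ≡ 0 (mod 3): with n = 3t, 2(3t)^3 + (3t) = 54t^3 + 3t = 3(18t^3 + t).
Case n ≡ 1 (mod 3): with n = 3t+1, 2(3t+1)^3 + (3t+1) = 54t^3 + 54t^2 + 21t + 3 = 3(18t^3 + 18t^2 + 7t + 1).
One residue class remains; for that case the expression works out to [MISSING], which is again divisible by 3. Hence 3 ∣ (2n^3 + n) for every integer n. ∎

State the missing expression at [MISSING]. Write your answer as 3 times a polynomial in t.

3(18t^3 + 36t^2 + 25t + 6)

The residues treated are {0, 1}, so the missing case is n ≡ 2 (mod 3); write n = 3t+2.
Then 2(3t+2)^3 + (3t+2) = 54t^3 + 108t^2 + 75t + 18 = 3(18t^3 + 36t^2 + 25t + 6).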